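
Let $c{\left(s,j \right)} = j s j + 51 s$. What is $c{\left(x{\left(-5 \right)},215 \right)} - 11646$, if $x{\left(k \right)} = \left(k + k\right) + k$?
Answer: $-705786$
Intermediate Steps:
$x{\left(k \right)} = 3 k$ ($x{\left(k \right)} = 2 k + k = 3 k$)
$c{\left(s,j \right)} = 51 s + s j^{2}$ ($c{\left(s,j \right)} = s j^{2} + 51 s = 51 s + s j^{2}$)
$c{\left(x{\left(-5 \right)},215 \right)} - 11646 = 3 \left(-5\right) \left(51 + 215^{2}\right) - 11646 = - 15 \left(51 + 46225\right) - 11646 = \left(-15\right) 46276 - 11646 = -694140 - 11646 = -705786$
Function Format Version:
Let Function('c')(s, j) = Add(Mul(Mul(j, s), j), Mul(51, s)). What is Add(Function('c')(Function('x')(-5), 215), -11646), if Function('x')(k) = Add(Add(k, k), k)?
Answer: -705786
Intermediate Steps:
Function('x')(k) = Mul(3, k) (Function('x')(k) = Add(Mul(2, k), k) = Mul(3, k))
Function('c')(s, j) = Add(Mul(51, s), Mul(s, Pow(j, 2))) (Function('c')(s, j) = Add(Mul(s, Pow(j, 2)), Mul(51, s)) = Add(Mul(51, s), Mul(s, Pow(j, 2))))
Add(Function('c')(Function('x')(-5), 215), -11646) = Add(Mul(Mul(3, -5), Add(51, Pow(215, 2))), -11646) = Add(Mul(-15, Add(51, 46225)), -11646) = Add(Mul(-15, 46276), -11646) = Add(-694140, -11646) = -705786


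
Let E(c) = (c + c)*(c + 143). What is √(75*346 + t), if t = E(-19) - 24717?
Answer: 7*I*√71 ≈ 58.983*I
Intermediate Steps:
E(c) = 2*c*(143 + c) (E(c) = (2*c)*(143 + c) = 2*c*(143 + c))
t = -29429 (t = 2*(-19)*(143 - 19) - 24717 = 2*(-19)*124 - 24717 = -4712 - 24717 = -29429)
√(75*346 + t) = √(75*346 - 29429) = √(25950 - 29429) = √(-3479) = 7*I*√71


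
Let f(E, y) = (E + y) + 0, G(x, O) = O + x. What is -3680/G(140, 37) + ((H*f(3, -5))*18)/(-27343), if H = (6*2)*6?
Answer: -100163456/4839711 ≈ -20.696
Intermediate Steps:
f(E, y) = E + y
H = 72 (H = 12*6 = 72)
-3680/G(140, 37) + ((H*f(3, -5))*18)/(-27343) = -3680/(37 + 140) + ((72*(3 - 5))*18)/(-27343) = -3680/177 + ((72*(-2))*18)*(-1/27343) = -3680*1/177 - 144*18*(-1/27343) = -3680/177 - 2592*(-1/27343) = -3680/177 + 2592/27343 = -100163456/4839711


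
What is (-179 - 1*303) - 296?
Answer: -778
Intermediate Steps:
(-179 - 1*303) - 296 = (-179 - 303) - 296 = -482 - 296 = -778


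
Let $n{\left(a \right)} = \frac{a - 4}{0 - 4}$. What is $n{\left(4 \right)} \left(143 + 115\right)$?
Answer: $0$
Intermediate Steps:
$n{\left(a \right)} = 1 - \frac{a}{4}$ ($n{\left(a \right)} = \frac{-4 + a}{-4} = \left(-4 + a\right) \left(- \frac{1}{4}\right) = 1 - \frac{a}{4}$)
$n{\left(4 \right)} \left(143 + 115\right) = \left(1 - 1\right) \left(143 + 115\right) = \left(1 - 1\right) 258 = 0 \cdot 258 = 0$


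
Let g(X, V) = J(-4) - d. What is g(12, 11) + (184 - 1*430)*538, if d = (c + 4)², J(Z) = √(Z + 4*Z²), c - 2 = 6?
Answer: -132492 + 2*√15 ≈ -1.3248e+5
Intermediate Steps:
c = 8 (c = 2 + 6 = 8)
d = 144 (d = (8 + 4)² = 12² = 144)
g(X, V) = -144 + 2*√15 (g(X, V) = √(-4*(1 + 4*(-4))) - 1*144 = √(-4*(1 - 16)) - 144 = √(-4*(-15)) - 144 = √60 - 144 = 2*√15 - 144 = -144 + 2*√15)
g(12, 11) + (184 - 1*430)*538 = (-144 + 2*√15) + (184 - 1*430)*538 = (-144 + 2*√15) + (184 - 430)*538 = (-144 + 2*√15) - 246*538 = (-144 + 2*√15) - 132348 = -132492 + 2*√15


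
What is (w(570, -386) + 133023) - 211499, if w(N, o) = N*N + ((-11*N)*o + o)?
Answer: 2666258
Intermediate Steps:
w(N, o) = o + N² - 11*N*o (w(N, o) = N² + (-11*N*o + o) = N² + (o - 11*N*o) = o + N² - 11*N*o)
(w(570, -386) + 133023) - 211499 = ((-386 + 570² - 11*570*(-386)) + 133023) - 211499 = ((-386 + 324900 + 2420220) + 133023) - 211499 = (2744734 + 133023) - 211499 = 2877757 - 211499 = 2666258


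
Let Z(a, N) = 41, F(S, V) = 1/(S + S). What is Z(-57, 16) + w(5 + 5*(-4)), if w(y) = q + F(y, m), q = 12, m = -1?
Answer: 1589/30 ≈ 52.967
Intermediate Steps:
F(S, V) = 1/(2*S)
w(y) = 12 + 1/(2*y)
Z(-57, 16) + w(5 + 5*(-4)) = 41 + (12 + 1/(2*(5 + 5*(-4)))) = 41 + (12 + 1/(2*(5 - 20))) = 41 + (12 + (1/2)/(-15)) = 41 + (12 + (1/2)*(-1/15)) = 41 + (12 - 1/30) = 41 + 359/30 = 1589/30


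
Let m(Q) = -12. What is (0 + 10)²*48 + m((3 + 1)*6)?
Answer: 4788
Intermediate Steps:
(0 + 10)²*48 + m((3 + 1)*6) = (0 + 10)²*48 - 12 = 10²*48 - 12 = 100*48 - 12 = 4800 - 12 = 4788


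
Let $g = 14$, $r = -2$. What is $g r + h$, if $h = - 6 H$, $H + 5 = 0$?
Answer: $2$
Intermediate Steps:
$H = -5$ ($H = -5 + 0 = -5$)
$h = 30$ ($h = \left(-6\right) \left(-5\right) = 30$)
$g r + h = 14 \left(-2\right) + 30 = -28 + 30 = 2$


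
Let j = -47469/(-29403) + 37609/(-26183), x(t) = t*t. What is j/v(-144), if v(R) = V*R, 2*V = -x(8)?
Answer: 5710975/147812879808 ≈ 3.8636e-5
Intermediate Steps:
x(t) = t**2
V = -32 (V = (-1*8**2)/2 = (-1*64)/2 = (1/2)*(-64) = -32)
v(R) = -32*R
j = 45687800/256619583 (j = -47469*(-1/29403) + 37609*(-1/26183) = 15823/9801 - 37609/26183 = 45687800/256619583 ≈ 0.17804)
j/v(-144) = 45687800/(256619583*((-32*(-144)))) = (45687800/256619583)/4608 = (45687800/256619583)*(1/4608) = 5710975/147812879808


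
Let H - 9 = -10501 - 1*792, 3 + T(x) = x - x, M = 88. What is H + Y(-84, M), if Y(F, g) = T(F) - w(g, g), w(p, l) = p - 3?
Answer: -11372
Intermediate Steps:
T(x) = -3 (T(x) = -3 + (x - x) = -3 + 0 = -3)
w(p, l) = -3 + p
H = -11284 (H = 9 + (-10501 - 1*792) = 9 + (-10501 - 792) = 9 - 11293 = -11284)
Y(F, g) = -g (Y(F, g) = -3 - (-3 + g) = -3 + (3 - g) = -g)
H + Y(-84, M) = -11284 - 1*88 = -11284 - 88 = -11372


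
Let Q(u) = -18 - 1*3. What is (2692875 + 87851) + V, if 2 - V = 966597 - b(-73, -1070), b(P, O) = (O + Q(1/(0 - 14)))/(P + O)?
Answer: 2073552824/1143 ≈ 1.8141e+6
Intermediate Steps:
Q(u) = -21 (Q(u) = -18 - 3 = -21)
b(P, O) = (-21 + O)/(O + P) (b(P, O) = (O - 21)/(P + O) = (-21 + O)/(O + P))
V = -1104816994/1143 (V = 2 - (966597 - (-21 - 1070)/(-1070 - 73)) = 2 - (966597 - (-1091)/(-1143)) = 2 - (966597 - (-1)*(-1091)/1143) = 2 - (966597 - 1*1091/1143) = 2 - (966597 - 1091/1143) = 2 - 1*1104819280/1143 = 2 - 1104819280/1143 = -1104816994/1143 ≈ -9.6659e+5)
(2692875 + 87851) + V = (2692875 + 87851) - 1104816994/1143 = 2780726 - 1104816994/1143 = 2073552824/1143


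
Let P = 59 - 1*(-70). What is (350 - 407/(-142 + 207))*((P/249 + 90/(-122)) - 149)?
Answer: -16880114157/329095 ≈ -51293.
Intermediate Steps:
P = 129 (P = 59 + 70 = 129)
(350 - 407/(-142 + 207))*((P/249 + 90/(-122)) - 149) = (350 - 407/(-142 + 207))*((129/249 + 90/(-122)) - 149) = (350 - 407/65)*((129*(1/249) + 90*(-1/122)) - 149) = (350 - 407*1/65)*((43/83 - 45/61) - 149) = (350 - 407/65)*(-1112/5063 - 149) = (22343/65)*(-755499/5063) = -16880114157/329095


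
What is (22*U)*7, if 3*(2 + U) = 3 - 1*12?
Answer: -770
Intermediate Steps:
U = -5 (U = -2 + (3 - 1*12)/3 = -2 + (3 - 12)/3 = -2 + (⅓)*(-9) = -2 - 3 = -5)
(22*U)*7 = (22*(-5))*7 = -110*7 = -770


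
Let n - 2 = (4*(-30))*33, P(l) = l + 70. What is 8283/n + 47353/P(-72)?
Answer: -46859935/1979 ≈ -23679.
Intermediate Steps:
P(l) = 70 + l
n = -3958 (n = 2 + (4*(-30))*33 = 2 - 120*33 = 2 - 3960 = -3958)
8283/n + 47353/P(-72) = 8283/(-3958) + 47353/(70 - 72) = 8283*(-1/3958) + 47353/(-2) = -8283/3958 + 47353*(-1/2) = -8283/3958 - 47353/2 = -46859935/1979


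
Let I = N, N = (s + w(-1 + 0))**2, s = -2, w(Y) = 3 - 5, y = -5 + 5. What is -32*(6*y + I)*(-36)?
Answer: 18432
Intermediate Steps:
y = 0
w(Y) = -2
N = 16 (N = (-2 - 2)**2 = (-4)**2 = 16)
I = 16
-32*(6*y + I)*(-36) = -32*(6*0 + 16)*(-36) = -32*(0 + 16)*(-36) = -32*16*(-36) = -512*(-36) = 18432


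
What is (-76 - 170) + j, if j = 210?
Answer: -36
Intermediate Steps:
(-76 - 170) + j = (-76 - 170) + 210 = -246 + 210 = -36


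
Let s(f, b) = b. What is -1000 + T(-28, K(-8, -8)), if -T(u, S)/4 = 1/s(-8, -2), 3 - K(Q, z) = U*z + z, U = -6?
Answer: -998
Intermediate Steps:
K(Q, z) = 3 + 5*z (K(Q, z) = 3 - (-6*z + z) = 3 - (-5)*z = 3 + 5*z)
T(u, S) = 2 (T(u, S) = -4/(-2) = -4*(-1/2) = 2)
-1000 + T(-28, K(-8, -8)) = -1000 + 2 = -998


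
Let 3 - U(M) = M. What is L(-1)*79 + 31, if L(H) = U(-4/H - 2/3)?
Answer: 14/3 ≈ 4.6667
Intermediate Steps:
U(M) = 3 - M
L(H) = 11/3 + 4/H (L(H) = 3 - (-4/H - 2/3) = 3 - (-4/H - 2*⅓) = 3 - (-4/H - ⅔) = 3 - (-⅔ - 4/H) = 3 + (⅔ + 4/H) = 11/3 + 4/H)
L(-1)*79 + 31 = (11/3 + 4/(-1))*79 + 31 = (11/3 + 4*(-1))*79 + 31 = (11/3 - 4)*79 + 31 = -⅓*79 + 31 = -79/3 + 31 = 14/3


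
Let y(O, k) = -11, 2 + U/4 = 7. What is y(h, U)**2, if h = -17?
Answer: 121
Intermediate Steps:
U = 20 (U = -8 + 4*7 = -8 + 28 = 20)
y(h, U)**2 = (-11)**2 = 121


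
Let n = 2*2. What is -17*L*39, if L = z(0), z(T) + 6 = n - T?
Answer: 1326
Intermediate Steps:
n = 4
z(T) = -2 - T (z(T) = -6 + (4 - T) = -2 - T)
L = -2 (L = -2 - 1*0 = -2 + 0 = -2)
-17*L*39 = -17*(-2)*39 = 34*39 = 1326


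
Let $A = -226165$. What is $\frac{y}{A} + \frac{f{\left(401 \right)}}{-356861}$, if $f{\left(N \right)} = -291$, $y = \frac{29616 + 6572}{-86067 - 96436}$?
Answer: $\frac{12024169265413}{14729720050266695} \approx 0.00081632$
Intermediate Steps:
$y = - \frac{36188}{182503}$ ($y = \frac{36188}{-182503} = 36188 \left(- \frac{1}{182503}\right) = - \frac{36188}{182503} \approx -0.19829$)
$\frac{y}{A} + \frac{f{\left(401 \right)}}{-356861} = - \frac{36188}{182503 \left(-226165\right)} - \frac{291}{-356861} = \left(- \frac{36188}{182503}\right) \left(- \frac{1}{226165}\right) - - \frac{291}{356861} = \frac{36188}{41275790995} + \frac{291}{356861} = \frac{12024169265413}{14729720050266695}$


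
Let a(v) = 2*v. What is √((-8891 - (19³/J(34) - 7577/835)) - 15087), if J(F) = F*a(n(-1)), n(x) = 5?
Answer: I*√19335024504115/28390 ≈ 154.88*I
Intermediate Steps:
J(F) = 10*F (J(F) = F*(2*5) = F*10 = 10*F)
√((-8891 - (19³/J(34) - 7577/835)) - 15087) = √((-8891 - (19³/((10*34)) - 7577/835)) - 15087) = √((-8891 - (6859/340 - 7577*1/835)) - 15087) = √((-8891 - (6859*(1/340) - 7577/835)) - 15087) = √((-8891 - (6859/340 - 7577/835)) - 15087) = √((-8891 - 1*630217/56780) - 15087) = √((-8891 - 630217/56780) - 15087) = √(-505461197/56780 - 15087) = √(-1362101057/56780) = I*√19335024504115/28390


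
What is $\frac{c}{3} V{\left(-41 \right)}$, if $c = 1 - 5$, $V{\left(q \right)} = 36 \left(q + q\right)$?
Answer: $3936$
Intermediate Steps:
$V{\left(q \right)} = 72 q$ ($V{\left(q \right)} = 36 \cdot 2 q = 72 q$)
$c = -4$ ($c = 1 - 5 = -4$)
$\frac{c}{3} V{\left(-41 \right)} = - \frac{4}{3} \cdot 72 \left(-41\right) = \left(-4\right) \frac{1}{3} \left(-2952\right) = \left(- \frac{4}{3}\right) \left(-2952\right) = 3936$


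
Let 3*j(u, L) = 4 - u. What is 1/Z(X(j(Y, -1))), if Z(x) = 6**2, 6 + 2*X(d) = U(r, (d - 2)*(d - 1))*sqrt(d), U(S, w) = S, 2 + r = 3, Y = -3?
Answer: 1/36 ≈ 0.027778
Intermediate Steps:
r = 1 (r = -2 + 3 = 1)
j(u, L) = 4/3 - u/3 (j(u, L) = (4 - u)/3 = 4/3 - u/3)
X(d) = -3 + sqrt(d)/2 (X(d) = -3 + (1*sqrt(d))/2 = -3 + sqrt(d)/2)
Z(x) = 36
1/Z(X(j(Y, -1))) = 1/36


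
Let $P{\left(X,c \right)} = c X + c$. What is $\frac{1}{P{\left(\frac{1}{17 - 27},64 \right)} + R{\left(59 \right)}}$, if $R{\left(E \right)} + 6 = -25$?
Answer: $\frac{5}{133} \approx 0.037594$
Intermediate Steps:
$R{\left(E \right)} = -31$ ($R{\left(E \right)} = -6 - 25 = -31$)
$P{\left(X,c \right)} = c + X c$ ($P{\left(X,c \right)} = X c + c = c + X c$)
$\frac{1}{P{\left(\frac{1}{17 - 27},64 \right)} + R{\left(59 \right)}} = \frac{1}{64 \left(1 + \frac{1}{17 - 27}\right) - 31} = \frac{1}{64 \left(1 + \frac{1}{-10}\right) - 31} = \frac{1}{64 \left(1 - \frac{1}{10}\right) - 31} = \frac{1}{64 \cdot \frac{9}{10} - 31} = \frac{1}{\frac{288}{5} - 31} = \frac{1}{\frac{133}{5}} = \frac{5}{133}$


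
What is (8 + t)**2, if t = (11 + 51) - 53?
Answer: 289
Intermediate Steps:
t = 9 (t = 62 - 53 = 9)
(8 + t)**2 = (8 + 9)**2 = 17**2 = 289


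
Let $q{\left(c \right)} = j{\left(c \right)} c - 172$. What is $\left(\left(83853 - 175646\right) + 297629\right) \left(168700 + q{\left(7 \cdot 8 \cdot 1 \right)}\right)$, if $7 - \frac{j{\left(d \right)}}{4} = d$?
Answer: $32429873472$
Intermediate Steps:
$j{\left(d \right)} = 28 - 4 d$
$q{\left(c \right)} = -172 + c \left(28 - 4 c\right)$ ($q{\left(c \right)} = \left(28 - 4 c\right) c - 172 = c \left(28 - 4 c\right) - 172 = -172 + c \left(28 - 4 c\right)$)
$\left(\left(83853 - 175646\right) + 297629\right) \left(168700 + q{\left(7 \cdot 8 \cdot 1 \right)}\right) = \left(\left(83853 - 175646\right) + 297629\right) \left(168700 - \left(172 + 4 \cdot 7 \cdot 8 \cdot 1 \left(-7 + 7 \cdot 8 \cdot 1\right)\right)\right) = \left(\left(83853 - 175646\right) + 297629\right) \left(168700 - \left(172 + 4 \cdot 56 \cdot 1 \left(-7 + 56 \cdot 1\right)\right)\right) = \left(-91793 + 297629\right) \left(168700 - \left(172 + 224 \left(-7 + 56\right)\right)\right) = 205836 \left(168700 - \left(172 + 224 \cdot 49\right)\right) = 205836 \left(168700 - 11148\right) = 205836 \cdot 157552 = 32429873472$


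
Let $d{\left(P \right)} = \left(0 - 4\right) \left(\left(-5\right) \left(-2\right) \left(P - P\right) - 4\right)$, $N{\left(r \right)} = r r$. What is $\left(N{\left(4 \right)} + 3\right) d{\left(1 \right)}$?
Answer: $304$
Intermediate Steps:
$N{\left(r \right)} = r^{2}$
$d{\left(P \right)} = 16$ ($d{\left(P \right)} = - 4 \left(10 \cdot 0 - 4\right) = - 4 \left(0 - 4\right) = \left(-4\right) \left(-4\right) = 16$)
$\left(N{\left(4 \right)} + 3\right) d{\left(1 \right)} = \left(4^{2} + 3\right) 16 = \left(16 + 3\right) 16 = 19 \cdot 16 = 304$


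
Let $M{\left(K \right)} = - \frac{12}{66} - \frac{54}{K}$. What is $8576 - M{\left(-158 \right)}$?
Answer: $\frac{7452405}{869} \approx 8575.8$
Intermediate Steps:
$M{\left(K \right)} = - \frac{2}{11} - \frac{54}{K}$ ($M{\left(K \right)} = \left(-12\right) \frac{1}{66} - \frac{54}{K} = - \frac{2}{11} - \frac{54}{K}$)
$8576 - M{\left(-158 \right)} = 8576 - \left(- \frac{2}{11} - \frac{54}{-158}\right) = 8576 - \left(- \frac{2}{11} - - \frac{27}{79}\right) = 8576 - \left(- \frac{2}{11} + \frac{27}{79}\right) = 8576 - \frac{139}{869} = \frac{7452405}{869}$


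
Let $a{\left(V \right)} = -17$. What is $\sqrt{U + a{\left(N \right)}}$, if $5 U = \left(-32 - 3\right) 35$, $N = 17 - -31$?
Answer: $i \sqrt{262} \approx 16.186 i$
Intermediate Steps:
$N = 48$ ($N = 17 + 31 = 48$)
$U = -245$ ($U = \frac{\left(-32 - 3\right) 35}{5} = \frac{\left(-35\right) 35}{5} = \frac{1}{5} \left(-1225\right) = -245$)
$\sqrt{U + a{\left(N \right)}} = \sqrt{-245 - 17} = \sqrt{-262} = i \sqrt{262}$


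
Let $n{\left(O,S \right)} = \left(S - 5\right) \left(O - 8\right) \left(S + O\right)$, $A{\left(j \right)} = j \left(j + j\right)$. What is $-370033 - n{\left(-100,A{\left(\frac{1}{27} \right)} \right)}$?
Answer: $- \frac{6221089883}{19683} \approx -3.1606 \cdot 10^{5}$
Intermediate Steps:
$A{\left(j \right)} = 2 j^{2}$ ($A{\left(j \right)} = j 2 j = 2 j^{2}$)
$n{\left(O,S \right)} = \left(-8 + O\right) \left(-5 + S\right) \left(O + S\right)$ ($n{\left(O,S \right)} = \left(-5 + S\right) \left(-8 + O\right) \left(O + S\right) = \left(-8 + O\right) \left(-5 + S\right) \left(O + S\right)$)
$-370033 - n{\left(-100,A{\left(\frac{1}{27} \right)} \right)} = -370033 - \left(- 8 \left(2 \left(\frac{1}{27}\right)^{2}\right)^{2} - 5 \left(-100\right)^{2} + 40 \left(-100\right) + 40 \cdot 2 \left(\frac{1}{27}\right)^{2} - 100 \left(2 \left(\frac{1}{27}\right)^{2}\right)^{2} + 2 \left(\frac{1}{27}\right)^{2} \left(-100\right)^{2} - - 1300 \cdot 2 \left(\frac{1}{27}\right)^{2}\right) = -370033 - \left(- 8 \left(\frac{2}{729}\right)^{2} - 50000 - 4000 + 40 \cdot \frac{2}{729} - 100 \left(\frac{2}{729}\right)^{2} + \frac{2}{729} \cdot 10000 - - 1300 \cdot \frac{2}{729}\right) = -370033 - \left(- 8 \left(2 \cdot \frac{1}{729}\right)^{2} - 50000 - 4000 + 40 \cdot 2 \cdot \frac{1}{729} - 100 \left(2 \cdot \frac{1}{729}\right)^{2} + 2 \cdot \frac{1}{729} \cdot 10000 - - 1300 \cdot 2 \cdot \frac{1}{729}\right) = -370033 - \left(- 8 \left(\frac{2}{729}\right)^{2} - 50000 - 4000 + 40 \cdot \frac{2}{729} - 100 \left(\frac{2}{729}\right)^{2} + \frac{2}{729} \cdot 10000 - \left(-1300\right) \frac{2}{729}\right) = -370033 - \left(\left(-8\right) \frac{4}{531441} - 50000 - 4000 + \frac{80}{729} - \frac{400}{531441} + \frac{20000}{729} + \frac{2600}{729}\right) = -370033 - \left(- \frac{32}{531441} - 50000 - 4000 + \frac{80}{729} - \frac{400}{531441} + \frac{20000}{729} + \frac{2600}{729}\right) = -370033 - - \frac{1062269656}{19683} = -370033 + \frac{1062269656}{19683} = - \frac{6221089883}{19683}$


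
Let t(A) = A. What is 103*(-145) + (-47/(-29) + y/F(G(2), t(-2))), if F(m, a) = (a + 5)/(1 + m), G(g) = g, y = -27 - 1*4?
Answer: -433967/29 ≈ -14964.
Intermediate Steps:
y = -31 (y = -27 - 4 = -31)
F(m, a) = (5 + a)/(1 + m)
103*(-145) + (-47/(-29) + y/F(G(2), t(-2))) = 103*(-145) + (-47/(-29) - 31*(1 + 2)/(5 - 2)) = -14935 + (-47*(-1/29) - 31/1) = -14935 + (47/29 - 31/1) = -14935 + (47/29 - 31*1) = -14935 + (47/29 - 31) = -14935 - 852/29 = -433967/29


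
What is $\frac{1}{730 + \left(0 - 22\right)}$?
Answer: $\frac{1}{708} \approx 0.0014124$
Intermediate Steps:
$\frac{1}{730 + \left(0 - 22\right)} = \frac{1}{730 - 22} = \frac{1}{708}$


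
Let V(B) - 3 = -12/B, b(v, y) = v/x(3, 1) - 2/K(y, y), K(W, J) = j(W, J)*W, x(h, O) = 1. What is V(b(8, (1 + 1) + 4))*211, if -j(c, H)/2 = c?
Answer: 91785/289 ≈ 317.60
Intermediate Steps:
j(c, H) = -2*c
K(W, J) = -2*W² (K(W, J) = (-2*W)*W = -2*W²)
b(v, y) = v + y⁻² (b(v, y) = v/1 - 2*(-1/(2*y²)) = v*1 - (-1)/y² = v + y⁻²)
V(B) = 3 - 12/B
V(b(8, (1 + 1) + 4))*211 = (3 - 12/(8 + ((1 + 1) + 4)⁻²))*211 = (3 - 12/(8 + (2 + 4)⁻²))*211 = (3 - 12/(8 + 6⁻²))*211 = (3 - 12/(8 + 1/36))*211 = (3 - 12/289/36)*211 = (3 - 12*36/289)*211 = (3 - 432/289)*211 = (435/289)*211 = 91785/289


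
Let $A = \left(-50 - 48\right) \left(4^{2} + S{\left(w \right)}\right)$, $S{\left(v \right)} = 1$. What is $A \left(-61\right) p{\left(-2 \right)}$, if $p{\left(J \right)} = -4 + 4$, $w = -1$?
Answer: $0$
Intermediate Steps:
$A = -1666$ ($A = \left(-50 - 48\right) \left(4^{2} + 1\right) = - 98 \left(16 + 1\right) = \left(-98\right) 17 = -1666$)
$p{\left(J \right)} = 0$
$A \left(-61\right) p{\left(-2 \right)} = \left(-1666\right) \left(-61\right) 0 = 101626 \cdot 0 = 0$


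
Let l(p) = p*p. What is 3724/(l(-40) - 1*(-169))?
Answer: 3724/1769 ≈ 2.1051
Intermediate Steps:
l(p) = p²
3724/(l(-40) - 1*(-169)) = 3724/((-40)² - 1*(-169)) = 3724/(1600 + 169) = 3724/1769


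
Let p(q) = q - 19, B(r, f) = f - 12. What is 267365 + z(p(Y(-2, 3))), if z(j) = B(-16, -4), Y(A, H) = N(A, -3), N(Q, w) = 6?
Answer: 267349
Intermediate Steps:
Y(A, H) = 6
B(r, f) = -12 + f
p(q) = -19 + q
z(j) = -16 (z(j) = -12 - 4 = -16)
267365 + z(p(Y(-2, 3))) = 267365 - 16 = 267349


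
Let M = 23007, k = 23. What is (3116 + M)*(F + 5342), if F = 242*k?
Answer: 284949684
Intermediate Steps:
F = 5566 (F = 242*23 = 5566)
(3116 + M)*(F + 5342) = (3116 + 23007)*(5566 + 5342) = 26123*10908 = 284949684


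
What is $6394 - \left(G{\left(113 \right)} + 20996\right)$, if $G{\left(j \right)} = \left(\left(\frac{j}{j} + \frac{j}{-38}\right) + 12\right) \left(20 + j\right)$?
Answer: $- \frac{31871}{2} \approx -15936.0$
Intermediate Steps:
$G{\left(j \right)} = \left(13 - \frac{j}{38}\right) \left(20 + j\right)$ ($G{\left(j \right)} = \left(\left(1 + j \left(- \frac{1}{38}\right)\right) + 12\right) \left(20 + j\right) = \left(\left(1 - \frac{j}{38}\right) + 12\right) \left(20 + j\right) = \left(13 - \frac{j}{38}\right) \left(20 + j\right)$)
$6394 - \left(G{\left(113 \right)} + 20996\right) = 6394 - \left(\left(260 - \frac{113^{2}}{38} + \frac{237}{19} \cdot 113\right) + 20996\right) = 6394 - \left(\left(260 - \frac{12769}{38} + \frac{26781}{19}\right) + 20996\right) = 6394 - \left(\frac{2667}{2} + 20996\right) = 6394 - \frac{44659}{2} = - \frac{31871}{2}$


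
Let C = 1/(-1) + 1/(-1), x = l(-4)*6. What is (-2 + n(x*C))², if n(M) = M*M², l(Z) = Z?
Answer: 12230148100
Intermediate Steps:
x = -24 (x = -4*6 = -24)
C = -2 (C = 1*(-1) + 1*(-1) = -1 - 1 = -2)
n(M) = M³
(-2 + n(x*C))² = (-2 + (-24*(-2))³)² = (-2 + 48³)² = (-2 + 110592)² = 110590² = 12230148100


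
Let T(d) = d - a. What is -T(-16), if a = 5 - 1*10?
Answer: 11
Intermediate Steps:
a = -5 (a = 5 - 10 = -5)
T(d) = 5 + d (T(d) = d - 1*(-5) = d + 5 = 5 + d)
-T(-16) = -(5 - 16) = -1*(-11) = 11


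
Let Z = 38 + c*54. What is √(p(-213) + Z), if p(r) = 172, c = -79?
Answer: 26*I*√6 ≈ 63.687*I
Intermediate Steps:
Z = -4228 (Z = 38 - 79*54 = 38 - 4266 = -4228)
√(p(-213) + Z) = √(172 - 4228) = √(-4056) = 26*I*√6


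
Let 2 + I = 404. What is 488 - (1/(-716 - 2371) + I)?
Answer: 265483/3087 ≈ 86.000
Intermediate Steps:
I = 402 (I = -2 + 404 = 402)
488 - (1/(-716 - 2371) + I) = 488 - (1/(-716 - 2371) + 402) = 488 - (1/(-3087) + 402) = 488 - (-1/3087 + 402) = 488 - 1*1240973/3087 = 488 - 1240973/3087 = 265483/3087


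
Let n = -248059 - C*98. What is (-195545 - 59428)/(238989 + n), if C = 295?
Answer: 84991/12660 ≈ 6.7133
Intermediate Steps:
n = -276969 (n = -248059 - 295*98 = -248059 - 1*28910 = -248059 - 28910 = -276969)
(-195545 - 59428)/(238989 + n) = (-195545 - 59428)/(238989 - 276969) = -254973/(-37980) = -254973*(-1/37980) = 84991/12660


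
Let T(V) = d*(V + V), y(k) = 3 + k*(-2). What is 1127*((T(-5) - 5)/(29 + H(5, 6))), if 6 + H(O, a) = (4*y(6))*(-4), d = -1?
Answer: 5635/167 ≈ 33.742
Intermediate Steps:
y(k) = 3 - 2*k
H(O, a) = 138 (H(O, a) = -6 + (4*(3 - 2*6))*(-4) = -6 + (4*(3 - 12))*(-4) = -6 + (4*(-9))*(-4) = -6 - 36*(-4) = -6 + 144 = 138)
T(V) = -2*V (T(V) = -(V + V) = -2*V)
1127*((T(-5) - 5)/(29 + H(5, 6))) = 1127*((-2*(-5) - 5)/(29 + 138)) = 1127*((10 - 5)/167) = 1127*(5*(1/167)) = 1127*(5/167) = 5635/167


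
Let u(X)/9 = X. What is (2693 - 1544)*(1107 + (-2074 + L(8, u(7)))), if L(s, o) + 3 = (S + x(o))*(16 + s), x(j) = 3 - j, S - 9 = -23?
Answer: -3155154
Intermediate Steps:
S = -14 (S = 9 - 23 = -14)
u(X) = 9*X
L(s, o) = -3 + (-11 - o)*(16 + s) (L(s, o) = -3 + (-14 + (3 - o))*(16 + s) = -3 + (-11 - o)*(16 + s))
(2693 - 1544)*(1107 + (-2074 + L(8, u(7)))) = (2693 - 1544)*(1107 + (-2074 + (-179 - 144*7 - 11*8 - 1*9*7*8))) = 1149*(1107 + (-2074 + (-179 - 16*63 - 88 - 1*63*8))) = 1149*(1107 + (-2074 + (-179 - 1008 - 88 - 504))) = 1149*(1107 + (-2074 - 1779)) = 1149*(1107 - 3853) = 1149*(-2746) = -3155154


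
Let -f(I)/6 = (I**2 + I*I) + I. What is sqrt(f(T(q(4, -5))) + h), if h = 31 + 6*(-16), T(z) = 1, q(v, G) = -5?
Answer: I*sqrt(83) ≈ 9.1104*I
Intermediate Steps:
f(I) = -12*I**2 - 6*I (f(I) = -6*((I**2 + I*I) + I) = -6*((I**2 + I**2) + I) = -6*(2*I**2 + I) = -6*(I + 2*I**2) = -12*I**2 - 6*I)
h = -65 (h = 31 - 96 = -65)
sqrt(f(T(q(4, -5))) + h) = sqrt(-6*1*(1 + 2*1) - 65) = sqrt(-6*1*(1 + 2) - 65) = sqrt(-6*1*3 - 65) = sqrt(-18 - 65) = sqrt(-83) = I*sqrt(83)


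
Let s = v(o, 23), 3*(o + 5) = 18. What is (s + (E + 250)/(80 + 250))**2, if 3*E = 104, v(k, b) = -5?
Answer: 4194304/245025 ≈ 17.118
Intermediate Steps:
o = 1 (o = -5 + (1/3)*18 = -5 + 6 = 1)
E = 104/3 (E = (1/3)*104 = 104/3 ≈ 34.667)
s = -5
(s + (E + 250)/(80 + 250))**2 = (-5 + (104/3 + 250)/(80 + 250))**2 = (-5 + (854/3)/330)**2 = (-5 + (854/3)*(1/330))**2 = (-5 + 427/495)**2 = (-2048/495)**2 = 4194304/245025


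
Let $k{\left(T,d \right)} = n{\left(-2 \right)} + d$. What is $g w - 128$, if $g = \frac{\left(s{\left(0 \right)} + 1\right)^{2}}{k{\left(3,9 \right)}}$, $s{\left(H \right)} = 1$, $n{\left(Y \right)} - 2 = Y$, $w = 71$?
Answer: $- \frac{868}{9} \approx -96.444$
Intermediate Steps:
$n{\left(Y \right)} = 2 + Y$
$k{\left(T,d \right)} = d$ ($k{\left(T,d \right)} = \left(2 - 2\right) + d = 0 + d = d$)
$g = \frac{4}{9}$ ($g = \frac{\left(1 + 1\right)^{2}}{9} = 2^{2} \cdot \frac{1}{9} = 4 \cdot \frac{1}{9} = \frac{4}{9} \approx 0.44444$)
$g w - 128 = \frac{4}{9} \cdot 71 - 128 = \frac{284}{9} - 128 = - \frac{868}{9}$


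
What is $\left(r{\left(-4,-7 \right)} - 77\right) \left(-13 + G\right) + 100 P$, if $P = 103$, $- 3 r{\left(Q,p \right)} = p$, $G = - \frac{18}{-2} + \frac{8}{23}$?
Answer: $\frac{243172}{23} \approx 10573.0$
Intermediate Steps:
$G = \frac{215}{23}$ ($G = \left(-18\right) \left(- \frac{1}{2}\right) + 8 \cdot \frac{1}{23} = 9 + \frac{8}{23} = \frac{215}{23} \approx 9.3478$)
$r{\left(Q,p \right)} = - \frac{p}{3}$
$\left(r{\left(-4,-7 \right)} - 77\right) \left(-13 + G\right) + 100 P = \left(\left(- \frac{1}{3}\right) \left(-7\right) - 77\right) \left(-13 + \frac{215}{23}\right) + 100 \cdot 103 = \left(\frac{7}{3} - 77\right) \left(- \frac{84}{23}\right) + 10300 = \left(- \frac{224}{3}\right) \left(- \frac{84}{23}\right) + 10300 = \frac{6272}{23} + 10300 = \frac{243172}{23}$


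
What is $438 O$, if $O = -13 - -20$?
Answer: $3066$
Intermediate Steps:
$O = 7$ ($O = -13 + 20 = 7$)
$438 O = 438 \cdot 7 = 3066$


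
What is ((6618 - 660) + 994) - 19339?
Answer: -12387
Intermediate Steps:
((6618 - 660) + 994) - 19339 = (5958 + 994) - 19339 = 6952 - 19339 = -12387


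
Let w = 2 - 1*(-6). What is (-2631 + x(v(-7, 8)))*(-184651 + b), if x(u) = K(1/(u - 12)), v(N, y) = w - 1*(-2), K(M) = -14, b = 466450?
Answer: -745358355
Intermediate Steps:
w = 8 (w = 2 + 6 = 8)
v(N, y) = 10 (v(N, y) = 8 - 1*(-2) = 8 + 2 = 10)
x(u) = -14
(-2631 + x(v(-7, 8)))*(-184651 + b) = (-2631 - 14)*(-184651 + 466450) = -2645*281799 = -745358355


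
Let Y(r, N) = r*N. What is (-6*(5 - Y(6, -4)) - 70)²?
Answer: 59536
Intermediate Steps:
Y(r, N) = N*r
(-6*(5 - Y(6, -4)) - 70)² = (-6*(5 - (-4)*6) - 70)² = (-6*(5 - 1*(-24)) - 70)² = (-6*(5 + 24) - 70)² = (-6*29 - 70)² = (-174 - 70)² = (-244)² = 59536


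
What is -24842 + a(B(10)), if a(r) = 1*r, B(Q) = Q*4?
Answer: -24802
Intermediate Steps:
B(Q) = 4*Q
a(r) = r
-24842 + a(B(10)) = -24842 + 4*10 = -24842 + 40 = -24802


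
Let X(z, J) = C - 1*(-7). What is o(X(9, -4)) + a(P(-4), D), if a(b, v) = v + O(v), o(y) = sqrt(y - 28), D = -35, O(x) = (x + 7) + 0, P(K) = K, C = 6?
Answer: -63 + I*sqrt(15) ≈ -63.0 + 3.873*I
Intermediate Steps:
O(x) = 7 + x (O(x) = (7 + x) + 0 = 7 + x)
X(z, J) = 13 (X(z, J) = 6 - 1*(-7) = 6 + 7 = 13)
o(y) = sqrt(-28 + y)
a(b, v) = 7 + 2*v (a(b, v) = v + (7 + v) = 7 + 2*v)
o(X(9, -4)) + a(P(-4), D) = sqrt(-28 + 13) + (7 + 2*(-35)) = sqrt(-15) + (7 - 70) = I*sqrt(15) - 63 = -63 + I*sqrt(15)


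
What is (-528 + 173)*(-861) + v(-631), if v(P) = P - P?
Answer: 305655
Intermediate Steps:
v(P) = 0
(-528 + 173)*(-861) + v(-631) = (-528 + 173)*(-861) + 0 = -355*(-861) + 0 = 305655 + 0 = 305655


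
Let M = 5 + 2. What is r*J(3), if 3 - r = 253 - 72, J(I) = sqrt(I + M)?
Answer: -178*sqrt(10) ≈ -562.89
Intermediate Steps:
M = 7
J(I) = sqrt(7 + I) (J(I) = sqrt(I + 7) = sqrt(7 + I))
r = -178 (r = 3 - (253 - 72) = 3 - 1*181 = 3 - 181 = -178)
r*J(3) = -178*sqrt(7 + 3) = -178*sqrt(10)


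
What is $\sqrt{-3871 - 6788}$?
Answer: $i \sqrt{10659} \approx 103.24 i$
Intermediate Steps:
$\sqrt{-3871 - 6788} = \sqrt{-10659} = i \sqrt{10659}$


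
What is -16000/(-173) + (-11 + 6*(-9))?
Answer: 4755/173 ≈ 27.486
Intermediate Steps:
-16000/(-173) + (-11 + 6*(-9)) = -16000*(-1)/173 + (-11 - 54) = -100*(-160/173) - 65 = 16000/173 - 65 = 4755/173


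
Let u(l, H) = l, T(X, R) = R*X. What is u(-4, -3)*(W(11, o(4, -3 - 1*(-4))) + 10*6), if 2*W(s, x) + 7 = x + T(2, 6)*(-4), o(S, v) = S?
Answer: -138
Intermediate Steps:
W(s, x) = -55/2 + x/2 (W(s, x) = -7/2 + (x + (6*2)*(-4))/2 = -7/2 + (x + 12*(-4))/2 = -7/2 + (x - 48)/2 = -7/2 + (-48 + x)/2 = -7/2 + (-24 + x/2) = -55/2 + x/2)
u(-4, -3)*(W(11, o(4, -3 - 1*(-4))) + 10*6) = -4*((-55/2 + (1/2)*4) + 10*6) = -4*((-55/2 + 2) + 60) = -4*(-51/2 + 60) = -4*69/2 = -138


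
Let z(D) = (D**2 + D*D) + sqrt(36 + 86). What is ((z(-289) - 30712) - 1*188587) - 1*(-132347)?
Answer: 80090 + sqrt(122) ≈ 80101.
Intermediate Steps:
z(D) = sqrt(122) + 2*D**2 (z(D) = (D**2 + D**2) + sqrt(122) = 2*D**2 + sqrt(122) = sqrt(122) + 2*D**2)
((z(-289) - 30712) - 1*188587) - 1*(-132347) = (((sqrt(122) + 2*(-289)**2) - 30712) - 1*188587) - 1*(-132347) = (((sqrt(122) + 2*83521) - 30712) - 188587) + 132347 = (((sqrt(122) + 167042) - 30712) - 188587) + 132347 = (((167042 + sqrt(122)) - 30712) - 188587) + 132347 = ((136330 + sqrt(122)) - 188587) + 132347 = (-52257 + sqrt(122)) + 132347 = 80090 + sqrt(122)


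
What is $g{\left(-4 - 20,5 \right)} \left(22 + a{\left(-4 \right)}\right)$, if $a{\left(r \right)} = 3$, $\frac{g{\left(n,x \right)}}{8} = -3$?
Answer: $-600$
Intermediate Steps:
$g{\left(n,x \right)} = -24$ ($g{\left(n,x \right)} = 8 \left(-3\right) = -24$)
$g{\left(-4 - 20,5 \right)} \left(22 + a{\left(-4 \right)}\right) = - 24 \left(22 + 3\right) = \left(-24\right) 25 = -600$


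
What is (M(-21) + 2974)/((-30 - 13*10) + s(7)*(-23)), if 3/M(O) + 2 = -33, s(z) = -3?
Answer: -104087/3185 ≈ -32.680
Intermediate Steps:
M(O) = -3/35 (M(O) = 3/(-2 - 33) = 3/(-35) = 3*(-1/35) = -3/35)
(M(-21) + 2974)/((-30 - 13*10) + s(7)*(-23)) = (-3/35 + 2974)/((-30 - 13*10) - 3*(-23)) = 104087/(35*((-30 - 130) + 69)) = 104087/(35*(-160 + 69)) = (104087/35)/(-91) = (104087/35)*(-1/91) = -104087/3185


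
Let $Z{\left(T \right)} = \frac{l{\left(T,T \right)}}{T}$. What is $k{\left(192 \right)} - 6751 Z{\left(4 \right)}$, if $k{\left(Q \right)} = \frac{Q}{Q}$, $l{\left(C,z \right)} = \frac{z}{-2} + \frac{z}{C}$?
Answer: $\frac{6755}{4} \approx 1688.8$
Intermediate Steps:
$l{\left(C,z \right)} = - \frac{z}{2} + \frac{z}{C}$ ($l{\left(C,z \right)} = z \left(- \frac{1}{2}\right) + \frac{z}{C} = - \frac{z}{2} + \frac{z}{C}$)
$Z{\left(T \right)} = \frac{1 - \frac{T}{2}}{T}$ ($Z{\left(T \right)} = \frac{- \frac{T}{2} + \frac{T}{T}}{T} = \frac{- \frac{T}{2} + 1}{T} = \frac{1 - \frac{T}{2}}{T}$)
$k{\left(Q \right)} = 1$
$k{\left(192 \right)} - 6751 Z{\left(4 \right)} = 1 - 6751 \frac{2 - 4}{2 \cdot 4} = 1 - 6751 \cdot \frac{1}{2} \cdot \frac{1}{4} \left(2 - 4\right) = 1 - 6751 \cdot \frac{1}{2} \cdot \frac{1}{4} \left(-2\right) = 1 - 6751 \left(- \frac{1}{4}\right) = 1 - - \frac{6751}{4} = 1 + \frac{6751}{4} = \frac{6755}{4}$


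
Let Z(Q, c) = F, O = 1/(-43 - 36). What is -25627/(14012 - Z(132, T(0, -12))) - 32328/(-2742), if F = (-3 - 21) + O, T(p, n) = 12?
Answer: 5049245279/506742165 ≈ 9.9641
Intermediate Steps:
O = -1/79 (O = 1/(-79) = -1/79 ≈ -0.012658)
F = -1897/79 (F = (-3 - 21) - 1/79 = -24 - 1/79 = -1897/79 ≈ -24.013)
Z(Q, c) = -1897/79
-25627/(14012 - Z(132, T(0, -12))) - 32328/(-2742) = -25627/(14012 - 1*(-1897/79)) - 32328/(-2742) = -25627/(14012 + 1897/79) - 32328*(-1/2742) = -25627/1108845/79 + 5388/457 = -25627*79/1108845 + 5388/457 = -2024533/1108845 + 5388/457 = 5049245279/506742165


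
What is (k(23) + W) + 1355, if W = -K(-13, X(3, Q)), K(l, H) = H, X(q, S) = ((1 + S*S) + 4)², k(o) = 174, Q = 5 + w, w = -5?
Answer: 1504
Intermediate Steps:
Q = 0 (Q = 5 - 5 = 0)
X(q, S) = (5 + S²)² (X(q, S) = ((1 + S²) + 4)² = (5 + S²)²)
W = -25 (W = -(5 + 0²)² = -(5 + 0)² = -1*5² = -1*25 = -25)
(k(23) + W) + 1355 = (174 - 25) + 1355 = 149 + 1355 = 1504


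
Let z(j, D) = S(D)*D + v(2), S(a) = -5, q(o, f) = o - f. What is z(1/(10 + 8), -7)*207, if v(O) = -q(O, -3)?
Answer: 6210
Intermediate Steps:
v(O) = -3 - O (v(O) = -(O - 1*(-3)) = -(O + 3) = -(3 + O) = -3 - O)
z(j, D) = -5 - 5*D (z(j, D) = -5*D + (-3 - 1*2) = -5*D + (-3 - 2) = -5*D - 5 = -5 - 5*D)
z(1/(10 + 8), -7)*207 = (-5 - 5*(-7))*207 = (-5 + 35)*207 = 30*207 = 6210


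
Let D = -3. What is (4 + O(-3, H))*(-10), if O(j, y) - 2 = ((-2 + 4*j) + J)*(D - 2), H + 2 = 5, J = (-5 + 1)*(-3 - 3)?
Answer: 440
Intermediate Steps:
J = 24 (J = -4*(-6) = 24)
H = 3 (H = -2 + 5 = 3)
O(j, y) = -108 - 20*j (O(j, y) = 2 + ((-2 + 4*j) + 24)*(-3 - 2) = 2 + (22 + 4*j)*(-5) = 2 + (-110 - 20*j) = -108 - 20*j)
(4 + O(-3, H))*(-10) = (4 + (-108 - 20*(-3)))*(-10) = (4 + (-108 + 60))*(-10) = (4 - 48)*(-10) = -44*(-10) = 440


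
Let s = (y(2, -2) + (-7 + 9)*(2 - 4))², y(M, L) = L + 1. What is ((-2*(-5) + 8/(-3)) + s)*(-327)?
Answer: -10573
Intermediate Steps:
y(M, L) = 1 + L
s = 25 (s = ((1 - 2) + (-7 + 9)*(2 - 4))² = (-1 + 2*(-2))² = (-1 - 4)² = (-5)² = 25)
((-2*(-5) + 8/(-3)) + s)*(-327) = ((-2*(-5) + 8/(-3)) + 25)*(-327) = ((10 + 8*(-⅓)) + 25)*(-327) = ((10 - 8/3) + 25)*(-327) = (22/3 + 25)*(-327) = (97/3)*(-327) = -10573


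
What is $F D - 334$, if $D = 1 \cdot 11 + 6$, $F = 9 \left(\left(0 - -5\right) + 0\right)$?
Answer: $431$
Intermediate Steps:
$F = 45$ ($F = 9 \left(\left(0 + 5\right) + 0\right) = 9 \left(5 + 0\right) = 9 \cdot 5 = 45$)
$D = 17$ ($D = 11 + 6 = 17$)
$F D - 334 = 45 \cdot 17 - 334 = 765 - 334 = 431$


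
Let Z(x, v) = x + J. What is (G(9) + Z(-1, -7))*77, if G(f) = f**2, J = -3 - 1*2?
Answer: 5775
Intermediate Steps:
J = -5 (J = -3 - 2 = -5)
Z(x, v) = -5 + x (Z(x, v) = x - 5 = -5 + x)
(G(9) + Z(-1, -7))*77 = (9**2 + (-5 - 1))*77 = (81 - 6)*77 = 75*77 = 5775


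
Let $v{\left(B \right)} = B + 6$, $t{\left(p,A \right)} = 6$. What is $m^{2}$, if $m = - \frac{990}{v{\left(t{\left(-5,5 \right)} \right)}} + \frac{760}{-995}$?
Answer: $\frac{1098193321}{158404} \approx 6932.9$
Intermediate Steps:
$v{\left(B \right)} = 6 + B$
$m = - \frac{33139}{398}$ ($m = - \frac{990}{6 + 6} + \frac{760}{-995} = - \frac{990}{12} + 760 \left(- \frac{1}{995}\right) = \left(-990\right) \frac{1}{12} - \frac{152}{199} = - \frac{165}{2} - \frac{152}{199} = - \frac{33139}{398} \approx -83.264$)
$m^{2} = \left(- \frac{33139}{398}\right)^{2} = \frac{1098193321}{158404}$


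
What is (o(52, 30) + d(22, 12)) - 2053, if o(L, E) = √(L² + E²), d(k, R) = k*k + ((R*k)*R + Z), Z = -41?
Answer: 1558 + 2*√901 ≈ 1618.0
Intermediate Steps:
d(k, R) = -41 + k² + k*R² (d(k, R) = k*k + ((R*k)*R - 41) = k² + (k*R² - 41) = k² + (-41 + k*R²) = -41 + k² + k*R²)
o(L, E) = √(E² + L²)
(o(52, 30) + d(22, 12)) - 2053 = (√(30² + 52²) + (-41 + 22² + 22*12²)) - 2053 = (√(900 + 2704) + (-41 + 484 + 22*144)) - 2053 = (√3604 + (-41 + 484 + 3168)) - 2053 = (2*√901 + 3611) - 2053 = (3611 + 2*√901) - 2053 = 1558 + 2*√901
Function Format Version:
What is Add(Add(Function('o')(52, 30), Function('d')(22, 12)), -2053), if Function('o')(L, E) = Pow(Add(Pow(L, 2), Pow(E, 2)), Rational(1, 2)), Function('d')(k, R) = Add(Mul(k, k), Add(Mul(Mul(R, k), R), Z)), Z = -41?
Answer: Add(1558, Mul(2, Pow(901, Rational(1, 2)))) ≈ 1618.0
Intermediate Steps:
Function('d')(k, R) = Add(-41, Pow(k, 2), Mul(k, Pow(R, 2))) (Function('d')(k, R) = Add(Mul(k, k), Add(Mul(Mul(R, k), R), -41)) = Add(Pow(k, 2), Add(Mul(k, Pow(R, 2)), -41)) = Add(Pow(k, 2), Add(-41, Mul(k, Pow(R, 2)))) = Add(-41, Pow(k, 2), Mul(k, Pow(R, 2))))
Function('o')(L, E) = Pow(Add(Pow(E, 2), Pow(L, 2)), Rational(1, 2))
Add(Add(Function('o')(52, 30), Function('d')(22, 12)), -2053) = Add(Add(Pow(Add(Pow(30, 2), Pow(52, 2)), Rational(1, 2)), Add(-41, Pow(22, 2), Mul(22, Pow(12, 2)))), -2053) = Add(Add(Pow(Add(900, 2704), Rational(1, 2)), Add(-41, 484, Mul(22, 144))), -2053) = Add(Add(Pow(3604, Rational(1, 2)), Add(-41, 484, 3168)), -2053) = Add(Add(Mul(2, Pow(901, Rational(1, 2))), 3611), -2053) = Add(Add(3611, Mul(2, Pow(901, Rational(1, 2)))), -2053) = Add(1558, Mul(2, Pow(901, Rational(1, 2))))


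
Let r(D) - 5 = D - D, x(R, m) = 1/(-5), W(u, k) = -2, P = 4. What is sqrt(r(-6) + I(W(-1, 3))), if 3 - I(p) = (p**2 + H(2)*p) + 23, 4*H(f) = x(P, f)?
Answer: I*sqrt(1910)/10 ≈ 4.3704*I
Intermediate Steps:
x(R, m) = -1/5
H(f) = -1/20 (H(f) = (1/4)*(-1/5) = -1/20)
r(D) = 5 (r(D) = 5 + (D - D) = 5 + 0 = 5)
I(p) = -20 - p**2 + p/20 (I(p) = 3 - ((p**2 - p/20) + 23) = 3 - (23 + p**2 - p/20) = 3 + (-23 - p**2 + p/20) = -20 - p**2 + p/20)
sqrt(r(-6) + I(W(-1, 3))) = sqrt(5 + (-20 - 1*(-2)**2 + (1/20)*(-2))) = sqrt(5 + (-20 - 1*4 - 1/10)) = sqrt(5 + (-20 - 4 - 1/10)) = sqrt(5 - 241/10) = sqrt(-191/10) = I*sqrt(1910)/10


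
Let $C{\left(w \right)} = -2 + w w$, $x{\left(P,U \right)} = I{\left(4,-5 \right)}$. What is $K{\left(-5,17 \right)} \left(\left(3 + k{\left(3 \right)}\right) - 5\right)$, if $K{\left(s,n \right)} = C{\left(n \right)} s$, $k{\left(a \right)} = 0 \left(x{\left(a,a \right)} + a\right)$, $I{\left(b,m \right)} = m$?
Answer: $2870$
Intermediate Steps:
$x{\left(P,U \right)} = -5$
$C{\left(w \right)} = -2 + w^{2}$
$k{\left(a \right)} = 0$ ($k{\left(a \right)} = 0 \left(-5 + a\right) = 0$)
$K{\left(s,n \right)} = s \left(-2 + n^{2}\right)$ ($K{\left(s,n \right)} = \left(-2 + n^{2}\right) s = s \left(-2 + n^{2}\right)$)
$K{\left(-5,17 \right)} \left(\left(3 + k{\left(3 \right)}\right) - 5\right) = - 5 \left(-2 + 17^{2}\right) \left(\left(3 + 0\right) - 5\right) = - 5 \left(-2 + 289\right) \left(3 - 5\right) = \left(-5\right) 287 \left(-2\right) = \left(-1435\right) \left(-2\right) = 2870$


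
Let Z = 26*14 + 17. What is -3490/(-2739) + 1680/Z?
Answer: 1977070/347853 ≈ 5.6836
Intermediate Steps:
Z = 381 (Z = 364 + 17 = 381)
-3490/(-2739) + 1680/Z = -3490/(-2739) + 1680/381 = -3490*(-1/2739) + 1680*(1/381) = 3490/2739 + 560/127 = 1977070/347853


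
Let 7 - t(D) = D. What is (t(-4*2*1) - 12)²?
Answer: 9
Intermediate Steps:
t(D) = 7 - D
(t(-4*2*1) - 12)² = ((7 - (-4*2)) - 12)² = ((7 - (-8)) - 12)² = ((7 - 1*(-8)) - 12)² = ((7 + 8) - 12)² = (15 - 12)² = 3² = 9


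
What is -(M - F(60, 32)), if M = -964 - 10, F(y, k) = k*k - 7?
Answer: 1991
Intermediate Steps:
F(y, k) = -7 + k² (F(y, k) = k² - 7 = -7 + k²)
M = -974
-(M - F(60, 32)) = -(-974 - (-7 + 32²)) = -(-974 - (-7 + 1024)) = -(-974 - 1*1017) = -(-974 - 1017) = -1*(-1991) = 1991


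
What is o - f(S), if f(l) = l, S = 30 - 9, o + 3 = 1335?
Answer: 1311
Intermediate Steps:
o = 1332 (o = -3 + 1335 = 1332)
S = 21
o - f(S) = 1332 - 1*21 = 1332 - 21 = 1311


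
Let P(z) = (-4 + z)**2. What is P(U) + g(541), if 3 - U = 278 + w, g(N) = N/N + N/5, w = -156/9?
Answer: 3086039/45 ≈ 68579.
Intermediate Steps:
w = -52/3 (w = -156*1/9 = -52/3 ≈ -17.333)
g(N) = 1 + N/5 (g(N) = 1 + N*(1/5) = 1 + N/5)
U = -773/3 (U = 3 - (278 - 52/3) = 3 - 1*782/3 = 3 - 782/3 = -773/3 ≈ -257.67)
P(U) + g(541) = (-4 - 773/3)**2 + (1 + (1/5)*541) = (-785/3)**2 + (1 + 541/5) = 616225/9 + 546/5 = 3086039/45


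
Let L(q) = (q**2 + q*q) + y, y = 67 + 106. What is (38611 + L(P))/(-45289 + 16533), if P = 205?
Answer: -61417/14378 ≈ -4.2716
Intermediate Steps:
y = 173
L(q) = 173 + 2*q**2 (L(q) = (q**2 + q*q) + 173 = (q**2 + q**2) + 173 = 2*q**2 + 173 = 173 + 2*q**2)
(38611 + L(P))/(-45289 + 16533) = (38611 + (173 + 2*205**2))/(-45289 + 16533) = (38611 + (173 + 2*42025))/(-28756) = (38611 + (173 + 84050))*(-1/28756) = (38611 + 84223)*(-1/28756) = 122834*(-1/28756) = -61417/14378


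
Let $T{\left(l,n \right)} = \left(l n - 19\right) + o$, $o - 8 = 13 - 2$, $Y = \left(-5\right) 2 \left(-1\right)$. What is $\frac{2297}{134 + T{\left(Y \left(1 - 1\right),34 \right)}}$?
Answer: $\frac{2297}{134} \approx 17.142$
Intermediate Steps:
$Y = 10$ ($Y = \left(-10\right) \left(-1\right) = 10$)
$o = 19$ ($o = 8 + \left(13 - 2\right) = 8 + 11 = 19$)
$T{\left(l,n \right)} = l n$ ($T{\left(l,n \right)} = \left(l n - 19\right) + 19 = \left(-19 + l n\right) + 19 = l n$)
$\frac{2297}{134 + T{\left(Y \left(1 - 1\right),34 \right)}} = \frac{2297}{134 + 10 \left(1 - 1\right) 34} = \frac{2297}{134 + 10 \cdot 0 \cdot 34} = \frac{2297}{134 + 0 \cdot 34} = \frac{2297}{134 + 0} = \frac{2297}{134}$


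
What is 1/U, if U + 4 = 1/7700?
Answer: -7700/30799 ≈ -0.25001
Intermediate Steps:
U = -30799/7700 (U = -4 + 1/7700 = -30799/7700 ≈ -3.9999)
1/U = 1/(-30799/7700) = -7700/30799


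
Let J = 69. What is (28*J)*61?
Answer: 117852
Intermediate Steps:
(28*J)*61 = (28*69)*61 = 1932*61 = 117852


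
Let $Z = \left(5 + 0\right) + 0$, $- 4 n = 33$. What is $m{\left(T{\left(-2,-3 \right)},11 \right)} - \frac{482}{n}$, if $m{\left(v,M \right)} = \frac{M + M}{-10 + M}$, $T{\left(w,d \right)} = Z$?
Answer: $\frac{2654}{33} \approx 80.424$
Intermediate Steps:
$n = - \frac{33}{4}$ ($n = \left(- \frac{1}{4}\right) 33 = - \frac{33}{4} \approx -8.25$)
$Z = 5$ ($Z = 5 + 0 = 5$)
$T{\left(w,d \right)} = 5$
$m{\left(v,M \right)} = \frac{2 M}{-10 + M}$
$m{\left(T{\left(-2,-3 \right)},11 \right)} - \frac{482}{n} = 2 \cdot 11 \frac{1}{-10 + 11} - \frac{482}{- \frac{33}{4}} = 2 \cdot 11 \cdot 1^{-1} - 482 \left(- \frac{4}{33}\right) = 2 \cdot 11 \cdot 1 - - \frac{1928}{33} = 22 + \frac{1928}{33} = \frac{2654}{33}$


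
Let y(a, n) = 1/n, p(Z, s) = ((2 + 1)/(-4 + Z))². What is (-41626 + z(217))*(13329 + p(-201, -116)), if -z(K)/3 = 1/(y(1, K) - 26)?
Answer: -26306003179956582/47412605 ≈ -5.5483e+8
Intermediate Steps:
p(Z, s) = 9/(-4 + Z)² (p(Z, s) = (3/(-4 + Z))² = 9/(-4 + Z)²)
z(K) = -3/(-26 + 1/K) (z(K) = -3/(1/K - 26) = -3/(-26 + 1/K))
(-41626 + z(217))*(13329 + p(-201, -116)) = (-41626 + 3*217/(-1 + 26*217))*(13329 + 9/(-4 - 201)²) = (-41626 + 3*217/(-1 + 5642))*(13329 + 9/(-205)²) = (-41626 + 3*217/5641)*(13329 + 9*(1/42025)) = (-41626 + 3*217*(1/5641))*(13329 + 9/42025) = (-41626 + 651/5641)*(560151234/42025) = -234811615/5641*560151234/42025 = -26306003179956582/47412605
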